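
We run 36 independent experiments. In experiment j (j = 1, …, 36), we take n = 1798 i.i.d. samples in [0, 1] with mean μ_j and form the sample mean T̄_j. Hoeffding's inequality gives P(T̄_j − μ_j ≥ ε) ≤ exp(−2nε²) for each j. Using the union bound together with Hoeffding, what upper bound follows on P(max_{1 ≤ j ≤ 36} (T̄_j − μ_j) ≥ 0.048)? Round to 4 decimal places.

0.0091

Per-experiment Hoeffding bound: exp(−2·1798·0.048²) = exp(−8.28518) = 0.00025223.
Union bound over 36 events: 36·0.00025223 = 0.00908.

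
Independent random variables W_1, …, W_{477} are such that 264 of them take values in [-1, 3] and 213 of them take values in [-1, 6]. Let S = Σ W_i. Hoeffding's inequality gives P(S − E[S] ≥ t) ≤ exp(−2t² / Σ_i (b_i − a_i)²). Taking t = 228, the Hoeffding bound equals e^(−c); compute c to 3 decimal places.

Σ(b_i − a_i)² = 264·4² + 213·7² = 14661.
c = 2t² / 14661 = 2·228² / 14661 = 7.0915.

7.091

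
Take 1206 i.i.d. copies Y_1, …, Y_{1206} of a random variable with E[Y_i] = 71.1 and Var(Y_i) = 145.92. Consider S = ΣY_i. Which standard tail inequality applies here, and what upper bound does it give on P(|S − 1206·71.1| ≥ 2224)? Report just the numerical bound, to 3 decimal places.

0.036

With mean and variance of each term known, Chebyshev's inequality bounds the deviation of the sum (or sample mean).
Var(S) = n·Var(Y_i) = 1206·145.92 = 175979.52.
Chebyshev: P(|S − 1206·71.1| ≥ 2224) ≤ Var(S)/2224² = 175979.52/4946176 = 0.0356.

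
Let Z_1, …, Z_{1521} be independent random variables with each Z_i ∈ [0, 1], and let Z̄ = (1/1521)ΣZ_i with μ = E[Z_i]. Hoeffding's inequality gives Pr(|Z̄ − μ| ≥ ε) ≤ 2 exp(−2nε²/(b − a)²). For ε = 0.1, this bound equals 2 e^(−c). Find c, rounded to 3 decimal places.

c = 2nε²/(b − a)² = 2·1521·0.1² / 1² = 30.4200.

30.420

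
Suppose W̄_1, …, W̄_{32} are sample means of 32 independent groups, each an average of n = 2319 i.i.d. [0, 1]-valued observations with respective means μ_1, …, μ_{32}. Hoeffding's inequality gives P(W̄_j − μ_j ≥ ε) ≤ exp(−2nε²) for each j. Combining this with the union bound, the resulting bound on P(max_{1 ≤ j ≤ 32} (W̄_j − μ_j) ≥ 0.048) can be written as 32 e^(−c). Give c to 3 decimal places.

Union bound over the 32 events: P(max_{1 ≤ j ≤ 32} (W̄_j − μ_j) ≥ 0.048) ≤ 32·exp(−2nε²) = 32 exp(−2·2319·0.048²).
So c = 2·2319·0.048² = 10.6860.

10.686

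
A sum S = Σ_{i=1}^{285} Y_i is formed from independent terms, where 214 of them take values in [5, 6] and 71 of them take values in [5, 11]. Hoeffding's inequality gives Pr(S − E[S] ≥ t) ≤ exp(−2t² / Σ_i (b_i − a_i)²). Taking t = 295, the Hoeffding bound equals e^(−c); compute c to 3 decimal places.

62.834

Σ(b_i − a_i)² = 214·1² + 71·6² = 2770.
c = 2t² / 2770 = 2·295² / 2770 = 62.8339.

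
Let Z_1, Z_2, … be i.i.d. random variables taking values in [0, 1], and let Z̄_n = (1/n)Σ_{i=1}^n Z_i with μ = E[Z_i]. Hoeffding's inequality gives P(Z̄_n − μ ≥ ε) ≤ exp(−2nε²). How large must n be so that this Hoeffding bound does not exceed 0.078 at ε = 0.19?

Require exp(−2nε²) ≤ 0.078, i.e. 2nε² ≥ ln(1/0.078) = 2.551046.
So n ≥ 2.551046 / (2·0.19²) = 35.333.
The smallest integer n is 36.

36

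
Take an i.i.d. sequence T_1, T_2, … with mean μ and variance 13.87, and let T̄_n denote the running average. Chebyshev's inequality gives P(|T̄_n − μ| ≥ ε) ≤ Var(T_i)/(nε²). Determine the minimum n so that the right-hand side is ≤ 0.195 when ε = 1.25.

Require 13.87/(n·1.25²) ≤ 0.195, i.e. n ≥ 13.87/(0.195·1.25²) = 45.522.
The smallest integer n is 46.

46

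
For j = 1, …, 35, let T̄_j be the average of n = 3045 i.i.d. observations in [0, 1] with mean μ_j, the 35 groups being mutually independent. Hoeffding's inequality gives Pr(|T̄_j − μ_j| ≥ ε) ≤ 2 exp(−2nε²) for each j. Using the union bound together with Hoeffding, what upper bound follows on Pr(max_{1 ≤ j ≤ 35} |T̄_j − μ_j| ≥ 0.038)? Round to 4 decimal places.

0.0106

Per-experiment Hoeffding bound: 2·exp(−2·3045·0.038²) = 2·exp(−8.79396) = 0.00030329.
Union bound over 35 events: 35·0.00030329 = 0.01062.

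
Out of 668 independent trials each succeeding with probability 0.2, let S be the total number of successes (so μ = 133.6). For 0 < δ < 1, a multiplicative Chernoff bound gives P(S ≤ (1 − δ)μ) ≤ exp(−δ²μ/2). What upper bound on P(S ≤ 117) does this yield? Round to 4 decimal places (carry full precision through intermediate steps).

Write 117 = (1 − δ)μ, so δ = 1 − 117/133.6 = 0.1242515…
Then the exponent is δ²μ/2 = (μ − 117)²/(2μ) = 1.031287.
Bound = exp(−1.031287) = 0.35655.

0.3565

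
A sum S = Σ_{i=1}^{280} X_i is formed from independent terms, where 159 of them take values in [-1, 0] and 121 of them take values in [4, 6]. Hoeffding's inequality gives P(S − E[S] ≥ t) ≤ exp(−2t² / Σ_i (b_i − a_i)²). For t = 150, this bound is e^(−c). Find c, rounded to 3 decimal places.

69.984

Σ(b_i − a_i)² = 159·1² + 121·2² = 643.
c = 2t² / 643 = 2·150² / 643 = 69.9844.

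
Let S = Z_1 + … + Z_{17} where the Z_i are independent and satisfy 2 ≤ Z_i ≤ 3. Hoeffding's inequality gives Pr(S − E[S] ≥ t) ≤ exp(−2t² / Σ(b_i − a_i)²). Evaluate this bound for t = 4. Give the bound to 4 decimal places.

Σ(b_i − a_i)² = 17·(1)² = 17.
Exponent = 2·4²/17 = 1.8824.
Bound = exp(−1.8824) = 0.15223.

0.1522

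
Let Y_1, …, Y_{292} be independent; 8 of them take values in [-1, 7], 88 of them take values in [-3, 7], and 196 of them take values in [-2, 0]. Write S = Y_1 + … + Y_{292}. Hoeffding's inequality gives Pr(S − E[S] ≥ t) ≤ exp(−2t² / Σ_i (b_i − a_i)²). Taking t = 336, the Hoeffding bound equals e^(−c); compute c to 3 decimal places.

22.365

Σ(b_i − a_i)² = 8·8² + 88·10² + 196·2² = 10096.
c = 2t² / 10096 = 2·336² / 10096 = 22.3645.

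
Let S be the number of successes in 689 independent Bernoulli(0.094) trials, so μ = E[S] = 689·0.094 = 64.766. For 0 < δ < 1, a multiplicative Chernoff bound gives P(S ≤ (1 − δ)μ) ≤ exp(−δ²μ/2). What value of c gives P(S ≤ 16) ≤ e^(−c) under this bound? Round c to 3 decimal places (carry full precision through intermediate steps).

Write 16 = (1 − δ)μ, so δ = 1 − 16/64.766 = 0.7529568…
Then the exponent is δ²μ/2 = (μ − 16)²/(2μ) = 18.359346.

18.359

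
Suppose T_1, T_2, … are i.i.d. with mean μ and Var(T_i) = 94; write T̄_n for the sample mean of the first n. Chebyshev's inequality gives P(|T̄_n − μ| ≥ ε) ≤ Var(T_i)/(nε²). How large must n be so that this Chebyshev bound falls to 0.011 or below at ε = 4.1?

509

Require 94/(n·4.1²) ≤ 0.011, i.e. n ≥ 94/(0.011·4.1²) = 508.355.
The smallest integer n is 509.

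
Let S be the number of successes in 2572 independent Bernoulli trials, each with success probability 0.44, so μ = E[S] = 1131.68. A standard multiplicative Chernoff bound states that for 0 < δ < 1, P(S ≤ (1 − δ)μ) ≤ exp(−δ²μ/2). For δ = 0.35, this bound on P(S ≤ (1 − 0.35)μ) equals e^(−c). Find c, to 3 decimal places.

69.315

c = δ²μ/2 = 0.35²·1131.68/2 = 69.3154.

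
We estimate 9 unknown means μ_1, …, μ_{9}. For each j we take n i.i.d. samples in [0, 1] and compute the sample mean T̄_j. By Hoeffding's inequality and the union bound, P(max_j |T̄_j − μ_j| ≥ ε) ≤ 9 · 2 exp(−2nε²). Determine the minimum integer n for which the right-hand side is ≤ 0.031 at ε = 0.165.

Need 2·9·exp(−2nε²) ≤ 0.031, i.e. exp(−2nε²) ≤ 0.031/18.
So 2nε² ≥ ln(18/0.031) = 6.364140.
Hence n ≥ 6.364140/(2·0.165²) = 116.880.
The smallest integer n is 117.

117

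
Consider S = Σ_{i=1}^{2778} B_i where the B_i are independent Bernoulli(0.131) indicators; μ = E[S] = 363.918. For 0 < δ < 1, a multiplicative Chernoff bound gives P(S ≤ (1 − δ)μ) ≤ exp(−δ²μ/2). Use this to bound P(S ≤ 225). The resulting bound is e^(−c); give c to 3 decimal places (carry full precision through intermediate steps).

26.515

Write 225 = (1 − δ)μ, so δ = 1 − 225/363.918 = 0.3817289…
Then the exponent is δ²μ/2 = (μ − 225)²/(2μ) = 26.514504.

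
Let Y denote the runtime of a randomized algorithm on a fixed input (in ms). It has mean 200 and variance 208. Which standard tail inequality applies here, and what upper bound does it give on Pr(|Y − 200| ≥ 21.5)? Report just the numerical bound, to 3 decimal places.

0.450

Mean and variance are known, so Chebyshev's inequality applies.
Chebyshev: Pr(|Y − μ| ≥ t) ≤ Var(Y)/t².
Bound = 208 / 462.25 = 0.4500.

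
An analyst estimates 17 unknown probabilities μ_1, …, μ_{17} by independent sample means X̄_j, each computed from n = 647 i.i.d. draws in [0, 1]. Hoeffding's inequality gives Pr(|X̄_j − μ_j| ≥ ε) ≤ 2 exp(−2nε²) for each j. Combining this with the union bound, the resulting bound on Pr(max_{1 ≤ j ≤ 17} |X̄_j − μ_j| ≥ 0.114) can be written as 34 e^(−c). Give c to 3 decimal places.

16.817

Union bound over the 17 events: Pr(max_{1 ≤ j ≤ 17} |X̄_j − μ_j| ≥ 0.114) ≤ 17·2·exp(−2nε²) = 34 exp(−2·647·0.114²).
So c = 2·647·0.114² = 16.8168.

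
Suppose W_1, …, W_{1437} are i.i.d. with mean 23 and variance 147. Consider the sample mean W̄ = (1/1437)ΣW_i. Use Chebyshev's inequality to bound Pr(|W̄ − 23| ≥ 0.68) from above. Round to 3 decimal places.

0.221

Var(W̄) = Var(W_i)/n = 147/1437 = 0.1023.
Chebyshev: Pr(|W̄ − 23| ≥ 0.68) ≤ Var(W̄)/(0.68)² = 147/(1437·0.68²) = 0.2212.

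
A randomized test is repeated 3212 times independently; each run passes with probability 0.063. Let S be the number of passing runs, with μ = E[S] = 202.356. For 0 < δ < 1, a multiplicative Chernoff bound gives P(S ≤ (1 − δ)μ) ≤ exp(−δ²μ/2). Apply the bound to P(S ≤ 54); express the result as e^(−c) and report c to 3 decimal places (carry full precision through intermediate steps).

Write 54 = (1 − δ)μ, so δ = 1 − 54/202.356 = 0.7331436…
Then the exponent is δ²μ/2 = (μ − 54)²/(2μ) = 54.383124.

54.383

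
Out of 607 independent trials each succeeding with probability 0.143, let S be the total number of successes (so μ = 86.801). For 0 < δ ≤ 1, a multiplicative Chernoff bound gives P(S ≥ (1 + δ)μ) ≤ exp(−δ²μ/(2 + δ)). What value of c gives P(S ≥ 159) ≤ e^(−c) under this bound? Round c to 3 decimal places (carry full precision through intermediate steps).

21.207

Write 159 = (1 + δ)μ, so δ = 159/86.801 − 1 = 0.8317761…
Then the exponent is δ²μ/(2 + δ) = (159 − μ)² / (μ·(2 + δ)) = 21.206975.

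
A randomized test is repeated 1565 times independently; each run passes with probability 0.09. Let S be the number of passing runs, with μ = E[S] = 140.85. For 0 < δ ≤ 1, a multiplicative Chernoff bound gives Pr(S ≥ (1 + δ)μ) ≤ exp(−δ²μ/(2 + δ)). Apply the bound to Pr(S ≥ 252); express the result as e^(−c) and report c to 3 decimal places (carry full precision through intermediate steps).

31.448

Write 252 = (1 + δ)μ, so δ = 252/140.85 − 1 = 0.7891374…
Then the exponent is δ²μ/(2 + δ) = (252 − μ)² / (μ·(2 + δ)) = 31.447938.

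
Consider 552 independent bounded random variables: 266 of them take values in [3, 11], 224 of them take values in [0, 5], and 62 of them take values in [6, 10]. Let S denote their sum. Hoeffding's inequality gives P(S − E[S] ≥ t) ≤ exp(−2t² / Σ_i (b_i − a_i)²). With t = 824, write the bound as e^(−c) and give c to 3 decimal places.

57.501

Σ(b_i − a_i)² = 266·8² + 224·5² + 62·4² = 23616.
c = 2t² / 23616 = 2·824² / 23616 = 57.5014.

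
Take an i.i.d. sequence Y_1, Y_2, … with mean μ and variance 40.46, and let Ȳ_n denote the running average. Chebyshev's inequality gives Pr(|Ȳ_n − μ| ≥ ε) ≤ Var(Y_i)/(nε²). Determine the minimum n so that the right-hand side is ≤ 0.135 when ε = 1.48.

Require 40.46/(n·1.48²) ≤ 0.135, i.e. n ≥ 40.46/(0.135·1.48²) = 136.826.
The smallest integer n is 137.

137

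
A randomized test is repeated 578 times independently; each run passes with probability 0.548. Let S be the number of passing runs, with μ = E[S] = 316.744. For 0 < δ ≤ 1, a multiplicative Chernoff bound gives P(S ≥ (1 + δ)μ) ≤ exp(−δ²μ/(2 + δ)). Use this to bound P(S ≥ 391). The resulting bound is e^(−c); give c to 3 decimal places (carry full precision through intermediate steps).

7.791

Write 391 = (1 + δ)μ, so δ = 391/316.744 − 1 = 0.2344354…
Then the exponent is δ²μ/(2 + δ) = (391 − μ)² / (μ·(2 + δ)) = 7.790887.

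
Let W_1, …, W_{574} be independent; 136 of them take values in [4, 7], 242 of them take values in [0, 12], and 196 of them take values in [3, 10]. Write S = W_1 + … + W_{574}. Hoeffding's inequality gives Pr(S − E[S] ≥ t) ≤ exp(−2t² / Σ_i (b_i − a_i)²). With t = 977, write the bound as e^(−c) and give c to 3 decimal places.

Σ(b_i − a_i)² = 136·3² + 242·12² + 196·7² = 45676.
c = 2t² / 45676 = 2·977² / 45676 = 41.7956.

41.796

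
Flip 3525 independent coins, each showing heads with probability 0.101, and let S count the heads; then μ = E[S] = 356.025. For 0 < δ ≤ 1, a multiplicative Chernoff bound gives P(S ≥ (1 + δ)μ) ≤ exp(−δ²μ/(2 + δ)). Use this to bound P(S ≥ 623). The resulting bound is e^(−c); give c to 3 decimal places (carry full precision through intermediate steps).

Write 623 = (1 + δ)μ, so δ = 623/356.025 − 1 = 0.7498771…
Then the exponent is δ²μ/(2 + δ) = (623 − μ)² / (μ·(2 + δ)) = 72.802687.

72.803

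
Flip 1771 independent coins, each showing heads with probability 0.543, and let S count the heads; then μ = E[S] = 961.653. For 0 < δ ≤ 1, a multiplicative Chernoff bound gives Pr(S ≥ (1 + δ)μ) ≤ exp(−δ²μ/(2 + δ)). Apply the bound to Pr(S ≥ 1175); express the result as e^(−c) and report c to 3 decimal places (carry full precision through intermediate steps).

21.303

Write 1175 = (1 + δ)μ, so δ = 1175/961.653 − 1 = 0.2218545…
Then the exponent is δ²μ/(2 + δ) = (1175 − μ)² / (μ·(2 + δ)) = 21.302917.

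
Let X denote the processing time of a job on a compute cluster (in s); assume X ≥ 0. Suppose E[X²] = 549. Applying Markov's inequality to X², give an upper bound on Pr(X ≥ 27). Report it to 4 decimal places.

Since X ≥ 0, the event {X ≥ 27} is the same as {X² ≥ 729}.
Markov's inequality applied to X² gives Pr(X² ≥ 729) ≤ E[X²]/729 = 549/729 = 0.7531.

0.7531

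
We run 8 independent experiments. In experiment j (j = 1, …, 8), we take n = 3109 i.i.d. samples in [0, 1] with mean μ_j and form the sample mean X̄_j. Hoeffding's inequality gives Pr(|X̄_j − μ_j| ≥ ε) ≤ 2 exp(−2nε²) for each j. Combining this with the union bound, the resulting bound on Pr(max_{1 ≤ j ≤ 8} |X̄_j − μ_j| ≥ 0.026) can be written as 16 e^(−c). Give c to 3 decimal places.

Union bound over the 8 events: Pr(max_{1 ≤ j ≤ 8} |X̄_j − μ_j| ≥ 0.026) ≤ 8·2·exp(−2nε²) = 16 exp(−2·3109·0.026²).
So c = 2·3109·0.026² = 4.2034.

4.203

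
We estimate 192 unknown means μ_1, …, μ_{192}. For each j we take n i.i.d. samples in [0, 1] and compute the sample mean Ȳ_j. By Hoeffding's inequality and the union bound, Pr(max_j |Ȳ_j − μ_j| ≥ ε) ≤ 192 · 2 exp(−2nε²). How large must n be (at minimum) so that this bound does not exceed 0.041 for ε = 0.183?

Need 2·192·exp(−2nε²) ≤ 0.041, i.e. exp(−2nε²) ≤ 0.041/384.
So 2nε² ≥ ln(384/0.041) = 9.144826.
Hence n ≥ 9.144826/(2·0.183²) = 136.535.
The smallest integer n is 137.

137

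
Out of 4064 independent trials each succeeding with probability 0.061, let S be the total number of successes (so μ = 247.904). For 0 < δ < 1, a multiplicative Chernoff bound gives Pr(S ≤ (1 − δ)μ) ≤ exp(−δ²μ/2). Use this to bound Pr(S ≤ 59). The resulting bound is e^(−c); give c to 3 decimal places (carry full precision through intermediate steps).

71.973

Write 59 = (1 − δ)μ, so δ = 1 − 59/247.904 = 0.7620046…
Then the exponent is δ²μ/2 = (μ − 59)²/(2μ) = 71.972863.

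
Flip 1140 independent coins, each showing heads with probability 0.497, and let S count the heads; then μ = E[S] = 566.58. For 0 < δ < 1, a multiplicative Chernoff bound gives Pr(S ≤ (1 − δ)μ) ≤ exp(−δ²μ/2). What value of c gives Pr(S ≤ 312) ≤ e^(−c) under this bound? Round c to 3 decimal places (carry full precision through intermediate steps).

57.195

Write 312 = (1 − δ)μ, so δ = 1 − 312/566.58 = 0.4493275…
Then the exponent is δ²μ/2 = (μ − 312)²/(2μ) = 57.194903.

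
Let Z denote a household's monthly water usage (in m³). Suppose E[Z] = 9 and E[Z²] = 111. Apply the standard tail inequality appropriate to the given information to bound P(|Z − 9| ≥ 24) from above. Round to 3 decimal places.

0.052

The first two moments determine the variance, so Chebyshev's inequality is the sharpest standard bound available.
Var(Z) = E[Z²] − (E[Z])² = 111 − 81 = 30.
Chebyshev's inequality: P(|Z − μ| ≥ t) ≤ Var(Z)/t² = 30/576 = 0.0521.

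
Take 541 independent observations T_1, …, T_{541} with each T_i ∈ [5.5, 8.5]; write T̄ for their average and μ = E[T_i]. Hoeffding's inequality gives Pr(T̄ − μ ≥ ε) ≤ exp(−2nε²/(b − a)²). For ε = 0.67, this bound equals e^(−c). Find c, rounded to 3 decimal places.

c = 2nε²/(b − a)² = 2·541·0.67² / 3² = 53.9678.

53.968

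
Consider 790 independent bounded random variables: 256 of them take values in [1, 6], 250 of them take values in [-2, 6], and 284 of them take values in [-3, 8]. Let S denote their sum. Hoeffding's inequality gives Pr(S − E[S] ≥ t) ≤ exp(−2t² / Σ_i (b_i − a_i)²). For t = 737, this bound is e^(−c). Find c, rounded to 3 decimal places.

19.138

Σ(b_i − a_i)² = 256·5² + 250·8² + 284·11² = 56764.
c = 2t² / 56764 = 2·737² / 56764 = 19.1378.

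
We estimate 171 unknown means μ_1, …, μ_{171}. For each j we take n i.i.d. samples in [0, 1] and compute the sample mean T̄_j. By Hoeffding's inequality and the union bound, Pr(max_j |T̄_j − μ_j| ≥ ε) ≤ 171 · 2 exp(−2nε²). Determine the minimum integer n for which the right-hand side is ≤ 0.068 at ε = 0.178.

135

Need 2·171·exp(−2nε²) ≤ 0.068, i.e. exp(−2nε²) ≤ 0.068/342.
So 2nε² ≥ ln(342/0.068) = 8.523058.
Hence n ≥ 8.523058/(2·0.178²) = 134.501.
The smallest integer n is 135.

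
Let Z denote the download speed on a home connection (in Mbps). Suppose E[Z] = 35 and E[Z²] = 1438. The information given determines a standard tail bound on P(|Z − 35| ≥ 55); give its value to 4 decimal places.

The first two moments determine the variance, so Chebyshev's inequality is the sharpest standard bound available.
Var(Z) = E[Z²] − (E[Z])² = 1438 − 1225 = 213.
Chebyshev's inequality: P(|Z − μ| ≥ t) ≤ Var(Z)/t² = 213/3025 = 0.0704.

0.0704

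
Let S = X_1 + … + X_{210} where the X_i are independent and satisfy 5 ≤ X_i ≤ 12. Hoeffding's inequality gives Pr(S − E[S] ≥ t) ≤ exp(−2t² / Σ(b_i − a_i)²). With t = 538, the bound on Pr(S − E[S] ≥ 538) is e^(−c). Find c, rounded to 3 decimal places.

56.257

Σ(b_i − a_i)² = 210·(7)² = 10290.
c = 2t²/10290 = 2·538²/10290 = 56.2573.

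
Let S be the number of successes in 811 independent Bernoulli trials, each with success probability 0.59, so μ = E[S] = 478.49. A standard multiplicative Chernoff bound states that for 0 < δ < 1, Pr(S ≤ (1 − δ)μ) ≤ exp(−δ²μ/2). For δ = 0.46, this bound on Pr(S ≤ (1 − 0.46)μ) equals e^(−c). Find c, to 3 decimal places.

c = δ²μ/2 = 0.46²·478.49/2 = 50.6242.

50.624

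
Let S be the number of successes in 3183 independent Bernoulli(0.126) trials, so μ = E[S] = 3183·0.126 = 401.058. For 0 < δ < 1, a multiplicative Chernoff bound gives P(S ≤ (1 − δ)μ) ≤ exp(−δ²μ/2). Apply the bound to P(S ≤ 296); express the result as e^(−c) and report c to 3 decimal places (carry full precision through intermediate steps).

13.760

Write 296 = (1 − δ)μ, so δ = 1 − 296/401.058 = 0.2619521…
Then the exponent is δ²μ/2 = (μ − 296)²/(2μ) = 13.760084.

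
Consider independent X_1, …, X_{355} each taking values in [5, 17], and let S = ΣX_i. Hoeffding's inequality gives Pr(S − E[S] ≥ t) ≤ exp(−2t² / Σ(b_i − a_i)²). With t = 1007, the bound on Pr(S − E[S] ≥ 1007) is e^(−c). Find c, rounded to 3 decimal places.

39.673

Σ(b_i − a_i)² = 355·(12)² = 51120.
c = 2t²/51120 = 2·1007²/51120 = 39.6733.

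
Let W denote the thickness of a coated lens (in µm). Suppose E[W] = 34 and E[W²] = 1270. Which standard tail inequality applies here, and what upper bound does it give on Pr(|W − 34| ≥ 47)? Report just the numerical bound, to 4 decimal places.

0.0516

The first two moments determine the variance, so Chebyshev's inequality is the sharpest standard bound available.
Var(W) = E[W²] − (E[W])² = 1270 − 1156 = 114.
Chebyshev's inequality: Pr(|W − μ| ≥ t) ≤ Var(W)/t² = 114/2209 = 0.0516.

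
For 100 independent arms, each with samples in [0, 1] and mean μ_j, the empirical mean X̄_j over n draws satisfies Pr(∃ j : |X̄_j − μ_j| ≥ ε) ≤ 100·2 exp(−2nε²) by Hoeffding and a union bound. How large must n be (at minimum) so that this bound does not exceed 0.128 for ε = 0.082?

547

Need 2·100·exp(−2nε²) ≤ 0.128, i.e. exp(−2nε²) ≤ 0.128/200.
So 2nε² ≥ ln(200/0.128) = 7.354042.
Hence n ≥ 7.354042/(2·0.082²) = 546.850.
The smallest integer n is 547.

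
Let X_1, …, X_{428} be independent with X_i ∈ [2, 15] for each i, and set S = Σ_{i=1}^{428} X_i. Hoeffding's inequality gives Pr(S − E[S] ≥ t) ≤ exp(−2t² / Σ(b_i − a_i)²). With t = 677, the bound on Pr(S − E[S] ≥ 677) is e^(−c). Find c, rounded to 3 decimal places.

12.673

Σ(b_i − a_i)² = 428·(13)² = 72332.
c = 2t²/72332 = 2·677²/72332 = 12.6729.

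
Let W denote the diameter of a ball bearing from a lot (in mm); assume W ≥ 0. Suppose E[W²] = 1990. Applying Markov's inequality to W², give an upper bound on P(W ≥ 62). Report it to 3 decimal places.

Since W ≥ 0, the event {W ≥ 62} is the same as {W² ≥ 3844}.
Markov's inequality applied to W² gives P(W² ≥ 3844) ≤ E[W²]/3844 = 1990/3844 = 0.5177.

0.518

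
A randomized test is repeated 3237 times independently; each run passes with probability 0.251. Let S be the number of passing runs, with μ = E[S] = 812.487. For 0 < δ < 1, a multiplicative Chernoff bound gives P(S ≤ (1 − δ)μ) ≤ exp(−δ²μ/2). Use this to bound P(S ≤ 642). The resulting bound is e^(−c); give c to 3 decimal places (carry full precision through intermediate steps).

Write 642 = (1 − δ)μ, so δ = 1 − 642/812.487 = 0.2098335…
Then the exponent is δ²μ/2 = (μ − 642)²/(2μ) = 17.886943.

17.887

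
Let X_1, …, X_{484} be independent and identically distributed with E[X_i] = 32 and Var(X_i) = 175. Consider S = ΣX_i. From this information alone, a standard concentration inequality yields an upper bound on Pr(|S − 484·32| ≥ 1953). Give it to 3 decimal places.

0.022

With mean and variance of each term known, Chebyshev's inequality bounds the deviation of the sum (or sample mean).
Var(S) = n·Var(X_i) = 484·175 = 84700.
Chebyshev: Pr(|S − 484·32| ≥ 1953) ≤ Var(S)/1953² = 84700/3814209 = 0.0222.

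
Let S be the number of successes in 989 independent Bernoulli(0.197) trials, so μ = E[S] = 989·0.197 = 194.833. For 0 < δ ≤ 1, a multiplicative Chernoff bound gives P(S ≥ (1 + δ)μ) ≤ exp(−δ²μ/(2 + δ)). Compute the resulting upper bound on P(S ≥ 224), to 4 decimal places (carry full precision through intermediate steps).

0.1312

Write 224 = (1 + δ)μ, so δ = 224/194.833 − 1 = 0.1497026…
Then the exponent is δ²μ/(2 + δ) = (224 − μ)² / (μ·(2 + δ)) = 2.031153.
Bound = exp(−2.031153) = 0.13118.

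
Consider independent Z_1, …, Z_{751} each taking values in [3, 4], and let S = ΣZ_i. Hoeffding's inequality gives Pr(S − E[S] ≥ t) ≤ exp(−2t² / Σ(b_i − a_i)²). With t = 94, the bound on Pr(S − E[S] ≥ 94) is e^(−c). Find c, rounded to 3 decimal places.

23.531

Σ(b_i − a_i)² = 751·(1)² = 751.
c = 2t²/751 = 2·94²/751 = 23.5313.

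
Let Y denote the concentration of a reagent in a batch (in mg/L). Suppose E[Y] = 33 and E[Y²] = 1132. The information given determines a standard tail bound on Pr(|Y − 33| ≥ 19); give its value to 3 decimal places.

0.119

The first two moments determine the variance, so Chebyshev's inequality is the sharpest standard bound available.
Var(Y) = E[Y²] − (E[Y])² = 1132 − 1089 = 43.
Chebyshev's inequality: Pr(|Y − μ| ≥ t) ≤ Var(Y)/t² = 43/361 = 0.1191.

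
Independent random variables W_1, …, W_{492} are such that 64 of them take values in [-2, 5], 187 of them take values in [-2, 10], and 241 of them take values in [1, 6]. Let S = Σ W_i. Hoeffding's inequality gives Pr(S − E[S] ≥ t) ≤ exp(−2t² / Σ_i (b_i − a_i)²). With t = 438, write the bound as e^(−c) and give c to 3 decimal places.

10.632

Σ(b_i − a_i)² = 64·7² + 187·12² + 241·5² = 36089.
c = 2t² / 36089 = 2·438² / 36089 = 10.6317.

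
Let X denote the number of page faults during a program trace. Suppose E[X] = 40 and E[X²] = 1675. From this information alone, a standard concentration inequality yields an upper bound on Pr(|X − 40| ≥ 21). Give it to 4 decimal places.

The first two moments determine the variance, so Chebyshev's inequality is the sharpest standard bound available.
Var(X) = E[X²] − (E[X])² = 1675 − 1600 = 75.
Chebyshev's inequality: Pr(|X − μ| ≥ t) ≤ Var(X)/t² = 75/441 = 0.1701.

0.1701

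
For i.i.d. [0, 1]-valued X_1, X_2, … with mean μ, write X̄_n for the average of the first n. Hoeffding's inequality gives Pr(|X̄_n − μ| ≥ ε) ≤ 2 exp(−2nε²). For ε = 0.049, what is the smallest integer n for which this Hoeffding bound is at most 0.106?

612

Require 2·exp(−2nε²) ≤ 0.106, i.e. 2nε² ≥ ln(2/0.106) = 2.937463.
So n ≥ 2.937463 / (2·0.049²) = 611.717.
The smallest integer n is 612.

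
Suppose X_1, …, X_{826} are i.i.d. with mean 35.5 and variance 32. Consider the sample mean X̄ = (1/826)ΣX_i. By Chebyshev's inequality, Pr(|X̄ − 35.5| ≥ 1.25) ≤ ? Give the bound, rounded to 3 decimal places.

Var(X̄) = Var(X_i)/n = 32/826 = 0.038741.
Chebyshev: Pr(|X̄ − 35.5| ≥ 1.25) ≤ Var(X̄)/(1.25)² = 32/(826·1.25²) = 0.0248.

0.025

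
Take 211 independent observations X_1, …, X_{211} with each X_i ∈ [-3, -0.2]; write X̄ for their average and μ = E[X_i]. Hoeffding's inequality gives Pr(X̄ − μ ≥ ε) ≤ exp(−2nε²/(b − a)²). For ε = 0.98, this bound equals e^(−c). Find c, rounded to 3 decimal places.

c = 2nε²/(b − a)² = 2·211·0.98² / 2.8² = 51.6950.

51.695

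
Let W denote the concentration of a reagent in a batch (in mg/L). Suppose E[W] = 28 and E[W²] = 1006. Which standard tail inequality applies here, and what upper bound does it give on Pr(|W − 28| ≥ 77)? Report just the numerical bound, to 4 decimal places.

The first two moments determine the variance, so Chebyshev's inequality is the sharpest standard bound available.
Var(W) = E[W²] − (E[W])² = 1006 − 784 = 222.
Chebyshev's inequality: Pr(|W − μ| ≥ t) ≤ Var(W)/t² = 222/5929 = 0.0374.

0.0374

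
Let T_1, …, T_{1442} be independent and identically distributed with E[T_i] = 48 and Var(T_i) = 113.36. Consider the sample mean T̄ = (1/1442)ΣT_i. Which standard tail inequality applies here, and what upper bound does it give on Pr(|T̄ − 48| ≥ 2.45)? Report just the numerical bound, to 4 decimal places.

0.0131

With mean and variance of each term known, Chebyshev's inequality bounds the deviation of the sum (or sample mean).
Var(T̄) = Var(T_i)/n = 113.36/1442 = 0.078613.
Chebyshev: Pr(|T̄ − 48| ≥ 2.45) ≤ Var(T̄)/(2.45)² = 113.36/(1442·2.45²) = 0.0131.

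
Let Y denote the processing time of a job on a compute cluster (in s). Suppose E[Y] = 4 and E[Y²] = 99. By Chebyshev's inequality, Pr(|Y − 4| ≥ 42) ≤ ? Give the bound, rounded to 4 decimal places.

0.0471

Var(Y) = E[Y²] − (E[Y])² = 99 − 16 = 83.
Chebyshev's inequality: Pr(|Y − μ| ≥ t) ≤ Var(Y)/t² = 83/1764 = 0.0471.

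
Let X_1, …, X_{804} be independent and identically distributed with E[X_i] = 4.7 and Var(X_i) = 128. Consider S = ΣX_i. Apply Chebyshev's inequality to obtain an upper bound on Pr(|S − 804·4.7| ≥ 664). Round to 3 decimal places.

0.233

Var(S) = n·Var(X_i) = 804·128 = 102912.
Chebyshev: Pr(|S − 804·4.7| ≥ 664) ≤ Var(S)/664² = 102912/440896 = 0.2334.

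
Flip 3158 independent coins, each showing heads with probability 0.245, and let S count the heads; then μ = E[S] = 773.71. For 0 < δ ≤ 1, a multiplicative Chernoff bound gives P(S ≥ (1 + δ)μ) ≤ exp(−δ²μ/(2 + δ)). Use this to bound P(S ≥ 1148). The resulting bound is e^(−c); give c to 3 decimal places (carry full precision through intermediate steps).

Write 1148 = (1 + δ)μ, so δ = 1148/773.71 − 1 = 0.4837601…
Then the exponent is δ²μ/(2 + δ) = (1148 − μ)² / (μ·(2 + δ)) = 72.900180.

72.900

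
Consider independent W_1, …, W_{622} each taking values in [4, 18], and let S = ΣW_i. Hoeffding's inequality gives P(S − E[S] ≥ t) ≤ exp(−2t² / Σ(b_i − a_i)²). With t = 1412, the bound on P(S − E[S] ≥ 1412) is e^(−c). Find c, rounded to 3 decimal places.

32.708

Σ(b_i − a_i)² = 622·(14)² = 121912.
c = 2t²/121912 = 2·1412²/121912 = 32.7079.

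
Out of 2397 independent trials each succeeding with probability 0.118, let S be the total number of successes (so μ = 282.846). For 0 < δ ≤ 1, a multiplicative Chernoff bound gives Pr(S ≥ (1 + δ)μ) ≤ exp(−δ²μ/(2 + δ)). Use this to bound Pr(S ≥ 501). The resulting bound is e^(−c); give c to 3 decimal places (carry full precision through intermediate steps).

Write 501 = (1 + δ)μ, so δ = 501/282.846 − 1 = 0.7712819…
Then the exponent is δ²μ/(2 + δ) = (501 − μ)² / (μ·(2 + δ)) = 60.714946.

60.715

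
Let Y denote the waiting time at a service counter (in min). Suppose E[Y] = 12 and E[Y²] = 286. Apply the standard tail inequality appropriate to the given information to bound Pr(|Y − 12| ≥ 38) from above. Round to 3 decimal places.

The first two moments determine the variance, so Chebyshev's inequality is the sharpest standard bound available.
Var(Y) = E[Y²] − (E[Y])² = 286 − 144 = 142.
Chebyshev's inequality: Pr(|Y − μ| ≥ t) ≤ Var(Y)/t² = 142/1444 = 0.0983.

0.098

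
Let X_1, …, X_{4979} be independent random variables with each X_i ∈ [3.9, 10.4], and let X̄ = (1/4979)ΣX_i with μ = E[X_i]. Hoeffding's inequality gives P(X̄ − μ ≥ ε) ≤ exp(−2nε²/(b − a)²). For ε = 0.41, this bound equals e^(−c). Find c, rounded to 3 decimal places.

39.620

c = 2nε²/(b − a)² = 2·4979·0.41² / 6.5² = 39.6199.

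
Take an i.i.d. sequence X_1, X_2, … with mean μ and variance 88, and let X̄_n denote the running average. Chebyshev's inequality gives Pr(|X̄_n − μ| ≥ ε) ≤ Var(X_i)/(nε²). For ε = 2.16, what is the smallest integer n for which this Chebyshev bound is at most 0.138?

Require 88/(n·2.16²) ≤ 0.138, i.e. n ≥ 88/(0.138·2.16²) = 136.677.
The smallest integer n is 137.

137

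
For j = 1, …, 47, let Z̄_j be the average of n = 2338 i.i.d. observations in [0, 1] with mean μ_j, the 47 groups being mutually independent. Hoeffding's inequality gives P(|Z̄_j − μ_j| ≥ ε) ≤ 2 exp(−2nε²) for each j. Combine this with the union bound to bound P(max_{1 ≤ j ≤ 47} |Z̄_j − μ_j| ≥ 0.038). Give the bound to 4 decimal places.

Per-experiment Hoeffding bound: 2·exp(−2·2338·0.038²) = 2·exp(−6.75214) = 0.0023367.
Union bound over 47 events: 47·0.0023367 = 0.10983.

0.1098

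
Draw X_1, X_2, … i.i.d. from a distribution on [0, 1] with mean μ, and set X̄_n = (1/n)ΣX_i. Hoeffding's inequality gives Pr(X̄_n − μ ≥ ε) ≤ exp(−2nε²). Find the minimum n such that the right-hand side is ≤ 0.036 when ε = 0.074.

304

Require exp(−2nε²) ≤ 0.036, i.e. 2nε² ≥ ln(1/0.036) = 3.324236.
So n ≥ 3.324236 / (2·0.074²) = 303.528.
The smallest integer n is 304.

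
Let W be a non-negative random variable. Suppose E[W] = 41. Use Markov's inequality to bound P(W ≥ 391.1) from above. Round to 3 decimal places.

0.105

Markov's inequality: for a non-negative random variable, P(W ≥ a) ≤ E[W]/a.
Here E[W] = 41 and a = 391.1, so the bound is 41/391.1 = 0.1048.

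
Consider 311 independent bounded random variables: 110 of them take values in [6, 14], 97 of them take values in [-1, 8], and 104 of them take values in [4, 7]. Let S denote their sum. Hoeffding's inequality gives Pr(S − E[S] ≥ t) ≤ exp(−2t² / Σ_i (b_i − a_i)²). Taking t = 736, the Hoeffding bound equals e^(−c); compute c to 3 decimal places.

68.426

Σ(b_i − a_i)² = 110·8² + 97·9² + 104·3² = 15833.
c = 2t² / 15833 = 2·736² / 15833 = 68.4262.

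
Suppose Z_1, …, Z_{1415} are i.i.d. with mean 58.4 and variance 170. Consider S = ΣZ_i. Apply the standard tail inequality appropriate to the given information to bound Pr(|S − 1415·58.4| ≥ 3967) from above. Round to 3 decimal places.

0.015

With mean and variance of each term known, Chebyshev's inequality bounds the deviation of the sum (or sample mean).
Var(S) = n·Var(Z_i) = 1415·170 = 240550.
Chebyshev: Pr(|S − 1415·58.4| ≥ 3967) ≤ Var(S)/3967² = 240550/15737089 = 0.0153.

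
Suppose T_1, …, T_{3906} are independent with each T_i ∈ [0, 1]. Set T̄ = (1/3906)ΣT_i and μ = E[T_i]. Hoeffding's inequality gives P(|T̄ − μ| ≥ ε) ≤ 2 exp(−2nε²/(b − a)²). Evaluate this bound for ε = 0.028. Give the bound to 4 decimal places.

Exponent: 2nε²/(b − a)² = 2·3906·0.028² / 1² = 6.12461.
Bound = 2·exp(−6.12461) = 0.00438.

0.0044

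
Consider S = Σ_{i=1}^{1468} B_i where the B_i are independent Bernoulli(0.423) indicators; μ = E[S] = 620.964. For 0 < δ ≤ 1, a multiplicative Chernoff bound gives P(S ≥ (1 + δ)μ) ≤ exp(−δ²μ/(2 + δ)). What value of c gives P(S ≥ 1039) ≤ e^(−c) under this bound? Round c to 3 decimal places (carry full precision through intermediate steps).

105.276

Write 1039 = (1 + δ)μ, so δ = 1039/620.964 − 1 = 0.6732049…
Then the exponent is δ²μ/(2 + δ) = (1039 − μ)² / (μ·(2 + δ)) = 105.275836.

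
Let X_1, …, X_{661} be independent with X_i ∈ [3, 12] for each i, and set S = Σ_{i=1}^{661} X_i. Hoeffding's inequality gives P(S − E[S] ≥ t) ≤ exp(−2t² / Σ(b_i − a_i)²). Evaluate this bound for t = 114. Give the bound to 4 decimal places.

0.6154

Σ(b_i − a_i)² = 661·(9)² = 53541.
Exponent = 2·114²/53541 = 0.4855.
Bound = exp(−0.4855) = 0.61541.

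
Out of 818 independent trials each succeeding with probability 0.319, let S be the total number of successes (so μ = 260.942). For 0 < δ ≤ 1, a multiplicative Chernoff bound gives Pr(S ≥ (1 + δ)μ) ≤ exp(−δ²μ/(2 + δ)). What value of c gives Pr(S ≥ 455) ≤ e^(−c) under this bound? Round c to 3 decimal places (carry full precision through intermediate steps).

52.600

Write 455 = (1 + δ)μ, so δ = 455/260.942 − 1 = 0.7436825…
Then the exponent is δ²μ/(2 + δ) = (455 − μ)² / (μ·(2 + δ)) = 52.599942.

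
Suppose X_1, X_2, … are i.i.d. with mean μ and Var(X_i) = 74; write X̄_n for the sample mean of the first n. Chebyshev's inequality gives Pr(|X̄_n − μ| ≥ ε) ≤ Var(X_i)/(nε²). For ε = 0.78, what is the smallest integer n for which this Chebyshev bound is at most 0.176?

692

Require 74/(n·0.78²) ≤ 0.176, i.e. n ≥ 74/(0.176·0.78²) = 691.082.
The smallest integer n is 692.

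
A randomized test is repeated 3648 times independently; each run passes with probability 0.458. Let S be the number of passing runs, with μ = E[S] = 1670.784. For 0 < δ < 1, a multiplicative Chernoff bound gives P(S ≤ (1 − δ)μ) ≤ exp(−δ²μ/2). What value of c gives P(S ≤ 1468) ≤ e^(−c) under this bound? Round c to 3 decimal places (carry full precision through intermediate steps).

Write 1468 = (1 − δ)μ, so δ = 1 − 1468/1670.784 = 0.1213706…
Then the exponent is δ²μ/2 = (μ − 1468)²/(2μ) = 12.306004.

12.306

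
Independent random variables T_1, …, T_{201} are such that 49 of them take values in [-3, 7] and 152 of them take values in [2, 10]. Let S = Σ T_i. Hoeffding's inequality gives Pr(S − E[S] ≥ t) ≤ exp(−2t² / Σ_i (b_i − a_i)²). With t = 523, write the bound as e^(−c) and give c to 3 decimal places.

37.398

Σ(b_i − a_i)² = 49·10² + 152·8² = 14628.
c = 2t² / 14628 = 2·523² / 14628 = 37.3980.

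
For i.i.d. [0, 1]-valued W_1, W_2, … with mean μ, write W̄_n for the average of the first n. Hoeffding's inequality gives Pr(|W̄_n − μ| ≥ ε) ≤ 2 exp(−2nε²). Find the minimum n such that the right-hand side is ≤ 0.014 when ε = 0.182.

Require 2·exp(−2nε²) ≤ 0.014, i.e. 2nε² ≥ ln(2/0.014) = 4.961845.
So n ≥ 4.961845 / (2·0.182²) = 74.898.
The smallest integer n is 75.

75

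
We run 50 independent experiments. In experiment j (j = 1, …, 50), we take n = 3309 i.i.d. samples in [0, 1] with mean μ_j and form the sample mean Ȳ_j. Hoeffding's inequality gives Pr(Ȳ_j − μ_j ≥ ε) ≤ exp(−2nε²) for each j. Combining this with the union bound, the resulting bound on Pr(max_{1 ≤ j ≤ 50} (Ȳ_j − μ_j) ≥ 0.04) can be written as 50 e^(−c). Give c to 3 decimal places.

Union bound over the 50 events: Pr(max_{1 ≤ j ≤ 50} (Ȳ_j − μ_j) ≥ 0.04) ≤ 50·exp(−2nε²) = 50 exp(−2·3309·0.04²).
So c = 2·3309·0.04² = 10.5888.

10.589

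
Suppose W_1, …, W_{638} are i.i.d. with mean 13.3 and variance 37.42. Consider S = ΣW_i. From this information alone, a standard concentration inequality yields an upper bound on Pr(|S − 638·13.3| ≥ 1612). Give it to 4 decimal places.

0.0092

With mean and variance of each term known, Chebyshev's inequality bounds the deviation of the sum (or sample mean).
Var(S) = n·Var(W_i) = 638·37.42 = 23873.96.
Chebyshev: Pr(|S − 638·13.3| ≥ 1612) ≤ Var(S)/1612² = 23873.96/2598544 = 0.0092.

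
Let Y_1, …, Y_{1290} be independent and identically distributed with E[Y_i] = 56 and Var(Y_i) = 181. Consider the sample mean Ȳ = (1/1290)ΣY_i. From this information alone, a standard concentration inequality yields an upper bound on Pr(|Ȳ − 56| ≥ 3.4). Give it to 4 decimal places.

With mean and variance of each term known, Chebyshev's inequality bounds the deviation of the sum (or sample mean).
Var(Ȳ) = Var(Y_i)/n = 181/1290 = 0.14031.
Chebyshev: Pr(|Ȳ − 56| ≥ 3.4) ≤ Var(Ȳ)/(3.4)² = 181/(1290·3.4²) = 0.0121.

0.0121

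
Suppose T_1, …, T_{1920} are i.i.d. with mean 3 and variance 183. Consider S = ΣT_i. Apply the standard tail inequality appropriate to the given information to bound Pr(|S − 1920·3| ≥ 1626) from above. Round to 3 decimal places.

0.133

With mean and variance of each term known, Chebyshev's inequality bounds the deviation of the sum (or sample mean).
Var(S) = n·Var(T_i) = 1920·183 = 351360.
Chebyshev: Pr(|S − 1920·3| ≥ 1626) ≤ Var(S)/1626² = 351360/2643876 = 0.1329.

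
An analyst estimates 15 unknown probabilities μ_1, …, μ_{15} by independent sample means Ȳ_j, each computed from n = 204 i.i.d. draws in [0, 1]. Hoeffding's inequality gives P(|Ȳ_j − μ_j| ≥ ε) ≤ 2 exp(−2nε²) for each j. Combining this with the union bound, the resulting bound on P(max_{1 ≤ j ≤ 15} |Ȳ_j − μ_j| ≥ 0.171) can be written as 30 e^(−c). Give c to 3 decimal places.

Union bound over the 15 events: P(max_{1 ≤ j ≤ 15} |Ȳ_j − μ_j| ≥ 0.171) ≤ 15·2·exp(−2nε²) = 30 exp(−2·204·0.171²).
So c = 2·204·0.171² = 11.9303.

11.930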